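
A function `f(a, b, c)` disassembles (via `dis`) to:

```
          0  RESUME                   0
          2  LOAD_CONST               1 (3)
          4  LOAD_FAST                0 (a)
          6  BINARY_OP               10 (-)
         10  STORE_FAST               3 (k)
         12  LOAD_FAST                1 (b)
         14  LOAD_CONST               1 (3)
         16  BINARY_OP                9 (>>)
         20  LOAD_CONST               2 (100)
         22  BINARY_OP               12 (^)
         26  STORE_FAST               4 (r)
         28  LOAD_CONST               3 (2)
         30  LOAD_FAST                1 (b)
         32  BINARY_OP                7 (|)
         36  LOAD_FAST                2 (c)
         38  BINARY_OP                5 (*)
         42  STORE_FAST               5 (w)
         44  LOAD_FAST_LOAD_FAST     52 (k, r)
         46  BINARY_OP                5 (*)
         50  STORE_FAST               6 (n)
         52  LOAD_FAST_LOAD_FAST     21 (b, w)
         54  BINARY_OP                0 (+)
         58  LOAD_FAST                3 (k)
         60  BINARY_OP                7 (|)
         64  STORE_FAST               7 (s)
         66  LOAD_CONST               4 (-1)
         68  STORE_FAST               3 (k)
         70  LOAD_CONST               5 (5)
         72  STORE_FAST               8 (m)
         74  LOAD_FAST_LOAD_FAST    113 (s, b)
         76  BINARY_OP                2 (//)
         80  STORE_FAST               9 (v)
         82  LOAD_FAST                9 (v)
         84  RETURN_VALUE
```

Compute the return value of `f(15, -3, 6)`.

3

LOAD_CONST → push 3. Stack: [3]
LOAD_FAST a → push 15. Stack: [3, 15]
BINARY_OP - → 3 - 15 = -12. Stack: [-12]
STORE_FAST k → k=-12. Stack: []
LOAD_FAST b → push -3. Stack: [-3]
LOAD_CONST → push 3. Stack: [-3, 3]
BINARY_OP >> → -3 >> 3 = -1. Stack: [-1]
LOAD_CONST → push 100. Stack: [-1, 100]
BINARY_OP ^ → -1 ^ 100 = -101. Stack: [-101]
STORE_FAST r → r=-101. Stack: []
LOAD_CONST → push 2. Stack: [2]
LOAD_FAST b → push -3. Stack: [2, -3]
BINARY_OP | → 2 | -3 = -1. Stack: [-1]
LOAD_FAST c → push 6. Stack: [-1, 6]
BINARY_OP * → -1 * 6 = -6. Stack: [-6]
STORE_FAST w → w=-6. Stack: []
LOAD_FAST_LOAD_FAST k,r → push -12,-101. Stack: [-12, -101]
BINARY_OP * → -12 * -101 = 1212. Stack: [1212]
STORE_FAST n → n=1212. Stack: []
LOAD_FAST_LOAD_FAST b,w → push -3,-6. Stack: [-3, -6]
BINARY_OP + → -3 + -6 = -9. Stack: [-9]
LOAD_FAST k → push -12. Stack: [-9, -12]
BINARY_OP | → -9 | -12 = -9. Stack: [-9]
STORE_FAST s → s=-9. Stack: []
LOAD_CONST → push -1. Stack: [-1]
STORE_FAST k → k=-1. Stack: []
LOAD_CONST → push 5. Stack: [5]
STORE_FAST m → m=5. Stack: []
LOAD_FAST_LOAD_FAST s,b → push -9,-3. Stack: [-9, -3]
BINARY_OP // → -9 // -3 = 3. Stack: [3]
STORE_FAST v → v=3. Stack: []
LOAD_FAST v → push 3. Stack: [3]
RETURN_VALUE → return 3.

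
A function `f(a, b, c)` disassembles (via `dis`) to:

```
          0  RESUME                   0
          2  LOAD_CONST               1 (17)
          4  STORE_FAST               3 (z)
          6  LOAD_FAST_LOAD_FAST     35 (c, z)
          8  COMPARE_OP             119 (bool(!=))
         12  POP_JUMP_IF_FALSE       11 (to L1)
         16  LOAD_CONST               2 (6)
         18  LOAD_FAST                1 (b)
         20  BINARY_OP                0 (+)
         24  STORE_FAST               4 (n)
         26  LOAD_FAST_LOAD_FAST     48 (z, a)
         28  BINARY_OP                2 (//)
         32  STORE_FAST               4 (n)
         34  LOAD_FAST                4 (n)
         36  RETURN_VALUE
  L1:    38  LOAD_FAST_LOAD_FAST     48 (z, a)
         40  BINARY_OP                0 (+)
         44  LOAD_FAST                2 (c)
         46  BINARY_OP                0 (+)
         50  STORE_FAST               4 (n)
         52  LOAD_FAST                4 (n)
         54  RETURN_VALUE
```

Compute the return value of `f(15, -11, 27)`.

LOAD_CONST → push 17. Stack: [17]
STORE_FAST z → z=17. Stack: []
LOAD_FAST_LOAD_FAST c,z → push 27,17. Stack: [27, 17]
COMPARE_OP bool(!=) → 27 vs 17 = True. Stack: [True]
POP_JUMP_IF_FALSE → pop True; no jump. Stack: []
LOAD_CONST → push 6. Stack: [6]
LOAD_FAST b → push -11. Stack: [6, -11]
BINARY_OP + → 6 + -11 = -5. Stack: [-5]
STORE_FAST n → n=-5. Stack: []
LOAD_FAST_LOAD_FAST z,a → push 17,15. Stack: [17, 15]
BINARY_OP // → 17 // 15 = 1. Stack: [1]
STORE_FAST n → n=1. Stack: []
LOAD_FAST n → push 1. Stack: [1]
RETURN_VALUE → return 1.

1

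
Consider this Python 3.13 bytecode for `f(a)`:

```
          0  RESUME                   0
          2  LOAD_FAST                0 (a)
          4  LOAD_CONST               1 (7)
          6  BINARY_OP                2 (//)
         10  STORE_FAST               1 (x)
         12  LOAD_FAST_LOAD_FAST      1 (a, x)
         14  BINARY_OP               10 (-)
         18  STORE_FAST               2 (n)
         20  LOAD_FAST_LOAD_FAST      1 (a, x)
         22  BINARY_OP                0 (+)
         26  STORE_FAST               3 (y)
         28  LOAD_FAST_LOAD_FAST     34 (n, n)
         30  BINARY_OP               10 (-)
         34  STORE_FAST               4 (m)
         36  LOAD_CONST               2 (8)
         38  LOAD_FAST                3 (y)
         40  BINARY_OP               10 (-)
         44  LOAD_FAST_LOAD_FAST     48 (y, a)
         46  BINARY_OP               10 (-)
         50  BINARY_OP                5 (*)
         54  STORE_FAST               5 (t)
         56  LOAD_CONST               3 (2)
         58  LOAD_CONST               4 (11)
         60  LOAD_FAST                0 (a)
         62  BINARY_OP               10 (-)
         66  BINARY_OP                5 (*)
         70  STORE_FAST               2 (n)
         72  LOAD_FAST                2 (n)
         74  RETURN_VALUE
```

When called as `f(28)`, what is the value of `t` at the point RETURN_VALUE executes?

-96

LOAD_FAST a → push 28. Stack: [28]
LOAD_CONST → push 7. Stack: [28, 7]
BINARY_OP // → 28 // 7 = 4. Stack: [4]
STORE_FAST x → x=4. Stack: []
LOAD_FAST_LOAD_FAST a,x → push 28,4. Stack: [28, 4]
BINARY_OP - → 28 - 4 = 24. Stack: [24]
STORE_FAST n → n=24. Stack: []
LOAD_FAST_LOAD_FAST a,x → push 28,4. Stack: [28, 4]
BINARY_OP + → 28 + 4 = 32. Stack: [32]
STORE_FAST y → y=32. Stack: []
LOAD_FAST_LOAD_FAST n,n → push 24,24. Stack: [24, 24]
BINARY_OP - → 24 - 24 = 0. Stack: [0]
STORE_FAST m → m=0. Stack: []
LOAD_CONST → push 8. Stack: [8]
LOAD_FAST y → push 32. Stack: [8, 32]
BINARY_OP - → 8 - 32 = -24. Stack: [-24]
LOAD_FAST_LOAD_FAST y,a → push 32,28. Stack: [-24, 32, 28]
BINARY_OP - → 32 - 28 = 4. Stack: [-24, 4]
BINARY_OP * → -24 * 4 = -96. Stack: [-96]
STORE_FAST t → t=-96. Stack: []
LOAD_CONST → push 2. Stack: [2]
LOAD_CONST → push 11. Stack: [2, 11]
LOAD_FAST a → push 28. Stack: [2, 11, 28]
BINARY_OP - → 11 - 28 = -17. Stack: [2, -17]
BINARY_OP * → 2 * -17 = -34. Stack: [-34]
STORE_FAST n → n=-34. Stack: []
LOAD_FAST n → push -34. Stack: [-34]
RETURN_VALUE → return -34.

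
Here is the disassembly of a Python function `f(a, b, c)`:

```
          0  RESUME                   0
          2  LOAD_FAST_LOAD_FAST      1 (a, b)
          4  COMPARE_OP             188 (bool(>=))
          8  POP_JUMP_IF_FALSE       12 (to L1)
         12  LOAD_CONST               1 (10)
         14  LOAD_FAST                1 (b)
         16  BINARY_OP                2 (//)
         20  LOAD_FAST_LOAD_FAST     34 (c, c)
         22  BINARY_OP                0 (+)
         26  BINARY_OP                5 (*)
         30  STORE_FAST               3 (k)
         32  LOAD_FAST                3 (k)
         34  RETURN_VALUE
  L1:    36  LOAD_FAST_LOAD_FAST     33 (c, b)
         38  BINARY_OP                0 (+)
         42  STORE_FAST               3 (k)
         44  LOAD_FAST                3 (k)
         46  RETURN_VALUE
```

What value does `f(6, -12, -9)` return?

LOAD_FAST_LOAD_FAST a,b → push 6,-12. Stack: [6, -12]
COMPARE_OP bool(>=) → 6 vs -12 = True. Stack: [True]
POP_JUMP_IF_FALSE → pop True; no jump. Stack: []
LOAD_CONST → push 10. Stack: [10]
LOAD_FAST b → push -12. Stack: [10, -12]
BINARY_OP // → 10 // -12 = -1. Stack: [-1]
LOAD_FAST_LOAD_FAST c,c → push -9,-9. Stack: [-1, -9, -9]
BINARY_OP + → -9 + -9 = -18. Stack: [-1, -18]
BINARY_OP * → -1 * -18 = 18. Stack: [18]
STORE_FAST k → k=18. Stack: []
LOAD_FAST k → push 18. Stack: [18]
RETURN_VALUE → return 18.

18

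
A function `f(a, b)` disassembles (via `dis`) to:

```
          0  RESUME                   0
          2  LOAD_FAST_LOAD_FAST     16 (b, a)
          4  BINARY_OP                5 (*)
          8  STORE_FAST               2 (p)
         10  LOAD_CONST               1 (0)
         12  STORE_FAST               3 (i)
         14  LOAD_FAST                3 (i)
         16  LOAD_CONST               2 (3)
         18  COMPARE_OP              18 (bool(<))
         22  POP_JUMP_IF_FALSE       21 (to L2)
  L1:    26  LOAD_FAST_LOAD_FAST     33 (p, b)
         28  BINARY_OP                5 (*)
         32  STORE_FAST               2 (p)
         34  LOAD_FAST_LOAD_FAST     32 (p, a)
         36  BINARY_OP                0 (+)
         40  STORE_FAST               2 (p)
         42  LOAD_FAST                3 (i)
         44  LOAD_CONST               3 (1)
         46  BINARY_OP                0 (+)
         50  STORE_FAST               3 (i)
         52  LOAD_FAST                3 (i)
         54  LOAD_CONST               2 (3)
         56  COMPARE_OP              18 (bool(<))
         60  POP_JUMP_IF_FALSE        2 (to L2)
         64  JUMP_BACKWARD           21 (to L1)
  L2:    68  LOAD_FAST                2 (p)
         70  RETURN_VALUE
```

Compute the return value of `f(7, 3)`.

LOAD_FAST_LOAD_FAST b,a → push 3,7. Stack: [3, 7]
BINARY_OP * → 3 * 7 = 21. Stack: [21]
STORE_FAST p → p=21. Stack: []
LOAD_CONST → push 0. Stack: [0]
STORE_FAST i → i=0. Stack: []
LOAD_FAST i → push 0. Stack: [0]
LOAD_CONST → push 3. Stack: [0, 3]
COMPARE_OP bool(<) → 0 vs 3 = True. Stack: [True]
POP_JUMP_IF_FALSE → pop True; no jump. Stack: []
LOAD_FAST_LOAD_FAST p,b → push 21,3. Stack: [21, 3]
BINARY_OP * → 21 * 3 = 63. Stack: [63]
STORE_FAST p → p=63. Stack: []
LOAD_FAST_LOAD_FAST p,a → push 63,7. Stack: [63, 7]
BINARY_OP + → 63 + 7 = 70. Stack: [70]
STORE_FAST p → p=70. Stack: []
LOAD_FAST i → push 0. Stack: [0]
LOAD_CONST → push 1. Stack: [0, 1]
BINARY_OP + → 0 + 1 = 1. Stack: [1]
STORE_FAST i → i=1. Stack: []
LOAD_FAST i → push 1. Stack: [1]
LOAD_CONST → push 3. Stack: [1, 3]
COMPARE_OP bool(<) → 1 vs 3 = True. Stack: [True]
POP_JUMP_IF_FALSE → pop True; no jump. Stack: []
LOAD_FAST_LOAD_FAST p,b → push 70,3. Stack: [70, 3]
BINARY_OP * → 70 * 3 = 210. Stack: [210]
STORE_FAST p → p=210. Stack: []
LOAD_FAST_LOAD_FAST p,a → push 210,7. Stack: [210, 7]
BINARY_OP + → 210 + 7 = 217. Stack: [217]
STORE_FAST p → p=217. Stack: []
LOAD_FAST i → push 1. Stack: [1]
LOAD_CONST → push 1. Stack: [1, 1]
BINARY_OP + → 1 + 1 = 2. Stack: [2]
STORE_FAST i → i=2. Stack: []
LOAD_FAST i → push 2. Stack: [2]
LOAD_CONST → push 3. Stack: [2, 3]
COMPARE_OP bool(<) → 2 vs 3 = True. Stack: [True]
POP_JUMP_IF_FALSE → pop True; no jump. Stack: []
LOAD_FAST_LOAD_FAST p,b → push 217,3. Stack: [217, 3]
BINARY_OP * → 217 * 3 = 651. Stack: [651]
STORE_FAST p → p=651. Stack: []
LOAD_FAST_LOAD_FAST p,a → push 651,7. Stack: [651, 7]
BINARY_OP + → 651 + 7 = 658. Stack: [658]
STORE_FAST p → p=658. Stack: []
LOAD_FAST i → push 2. Stack: [2]
LOAD_CONST → push 1. Stack: [2, 1]
BINARY_OP + → 2 + 1 = 3. Stack: [3]
STORE_FAST i → i=3. Stack: []
LOAD_FAST i → push 3. Stack: [3]
LOAD_CONST → push 3. Stack: [3, 3]
COMPARE_OP bool(<) → 3 vs 3 = False. Stack: [False]
POP_JUMP_IF_FALSE → pop False; jump. Stack: []
LOAD_FAST p → push 658. Stack: [658]
RETURN_VALUE → return 658.

658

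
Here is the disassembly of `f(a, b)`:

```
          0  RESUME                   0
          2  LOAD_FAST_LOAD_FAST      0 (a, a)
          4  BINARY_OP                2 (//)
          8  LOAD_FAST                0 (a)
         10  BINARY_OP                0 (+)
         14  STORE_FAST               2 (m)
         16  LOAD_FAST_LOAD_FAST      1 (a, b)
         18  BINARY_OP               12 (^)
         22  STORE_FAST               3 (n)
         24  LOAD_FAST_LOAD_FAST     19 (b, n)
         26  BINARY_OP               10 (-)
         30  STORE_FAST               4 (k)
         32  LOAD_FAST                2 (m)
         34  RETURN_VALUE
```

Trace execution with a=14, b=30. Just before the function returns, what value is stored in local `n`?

16

LOAD_FAST_LOAD_FAST a,a → push 14,14. Stack: [14, 14]
BINARY_OP // → 14 // 14 = 1. Stack: [1]
LOAD_FAST a → push 14. Stack: [1, 14]
BINARY_OP + → 1 + 14 = 15. Stack: [15]
STORE_FAST m → m=15. Stack: []
LOAD_FAST_LOAD_FAST a,b → push 14,30. Stack: [14, 30]
BINARY_OP ^ → 14 ^ 30 = 16. Stack: [16]
STORE_FAST n → n=16. Stack: []
LOAD_FAST_LOAD_FAST b,n → push 30,16. Stack: [30, 16]
BINARY_OP - → 30 - 16 = 14. Stack: [14]
STORE_FAST k → k=14. Stack: []
LOAD_FAST m → push 15. Stack: [15]
RETURN_VALUE → return 15.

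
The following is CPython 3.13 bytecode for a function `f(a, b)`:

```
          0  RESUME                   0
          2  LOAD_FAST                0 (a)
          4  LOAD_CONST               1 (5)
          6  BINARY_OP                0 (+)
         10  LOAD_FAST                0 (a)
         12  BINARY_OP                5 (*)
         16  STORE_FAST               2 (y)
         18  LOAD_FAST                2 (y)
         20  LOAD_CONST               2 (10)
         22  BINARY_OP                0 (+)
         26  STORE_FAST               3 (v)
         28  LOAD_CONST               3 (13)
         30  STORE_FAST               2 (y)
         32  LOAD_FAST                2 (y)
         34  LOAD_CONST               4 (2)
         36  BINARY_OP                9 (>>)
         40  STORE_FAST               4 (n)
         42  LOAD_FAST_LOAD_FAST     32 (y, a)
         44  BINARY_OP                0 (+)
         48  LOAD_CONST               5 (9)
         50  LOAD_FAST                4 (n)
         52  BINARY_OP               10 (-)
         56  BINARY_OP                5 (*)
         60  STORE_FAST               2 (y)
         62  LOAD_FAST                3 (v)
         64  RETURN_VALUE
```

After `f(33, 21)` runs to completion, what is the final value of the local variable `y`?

LOAD_FAST a → push 33. Stack: [33]
LOAD_CONST → push 5. Stack: [33, 5]
BINARY_OP + → 33 + 5 = 38. Stack: [38]
LOAD_FAST a → push 33. Stack: [38, 33]
BINARY_OP * → 38 * 33 = 1254. Stack: [1254]
STORE_FAST y → y=1254. Stack: []
LOAD_FAST y → push 1254. Stack: [1254]
LOAD_CONST → push 10. Stack: [1254, 10]
BINARY_OP + → 1254 + 10 = 1264. Stack: [1264]
STORE_FAST v → v=1264. Stack: []
LOAD_CONST → push 13. Stack: [13]
STORE_FAST y → y=13. Stack: []
LOAD_FAST y → push 13. Stack: [13]
LOAD_CONST → push 2. Stack: [13, 2]
BINARY_OP >> → 13 >> 2 = 3. Stack: [3]
STORE_FAST n → n=3. Stack: []
LOAD_FAST_LOAD_FAST y,a → push 13,33. Stack: [13, 33]
BINARY_OP + → 13 + 33 = 46. Stack: [46]
LOAD_CONST → push 9. Stack: [46, 9]
LOAD_FAST n → push 3. Stack: [46, 9, 3]
BINARY_OP - → 9 - 3 = 6. Stack: [46, 6]
BINARY_OP * → 46 * 6 = 276. Stack: [276]
STORE_FAST y → y=276. Stack: []
LOAD_FAST v → push 1264. Stack: [1264]
RETURN_VALUE → return 1264.

276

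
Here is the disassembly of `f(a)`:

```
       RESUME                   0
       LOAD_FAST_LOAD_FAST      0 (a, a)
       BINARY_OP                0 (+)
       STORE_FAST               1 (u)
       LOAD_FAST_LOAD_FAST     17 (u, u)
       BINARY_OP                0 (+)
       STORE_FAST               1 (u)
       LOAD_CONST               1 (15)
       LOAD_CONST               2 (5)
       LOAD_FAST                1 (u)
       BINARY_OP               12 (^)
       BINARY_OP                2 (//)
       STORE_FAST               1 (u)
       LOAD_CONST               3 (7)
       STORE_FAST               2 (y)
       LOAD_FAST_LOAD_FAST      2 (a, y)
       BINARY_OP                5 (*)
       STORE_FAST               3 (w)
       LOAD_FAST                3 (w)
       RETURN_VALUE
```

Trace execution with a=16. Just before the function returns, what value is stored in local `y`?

LOAD_FAST_LOAD_FAST a,a → push 16,16. Stack: [16, 16]
BINARY_OP + → 16 + 16 = 32. Stack: [32]
STORE_FAST u → u=32. Stack: []
LOAD_FAST_LOAD_FAST u,u → push 32,32. Stack: [32, 32]
BINARY_OP + → 32 + 32 = 64. Stack: [64]
STORE_FAST u → u=64. Stack: []
LOAD_CONST → push 15. Stack: [15]
LOAD_CONST → push 5. Stack: [15, 5]
LOAD_FAST u → push 64. Stack: [15, 5, 64]
BINARY_OP ^ → 5 ^ 64 = 69. Stack: [15, 69]
BINARY_OP // → 15 // 69 = 0. Stack: [0]
STORE_FAST u → u=0. Stack: []
LOAD_CONST → push 7. Stack: [7]
STORE_FAST y → y=7. Stack: []
LOAD_FAST_LOAD_FAST a,y → push 16,7. Stack: [16, 7]
BINARY_OP * → 16 * 7 = 112. Stack: [112]
STORE_FAST w → w=112. Stack: []
LOAD_FAST w → push 112. Stack: [112]
RETURN_VALUE → return 112.

7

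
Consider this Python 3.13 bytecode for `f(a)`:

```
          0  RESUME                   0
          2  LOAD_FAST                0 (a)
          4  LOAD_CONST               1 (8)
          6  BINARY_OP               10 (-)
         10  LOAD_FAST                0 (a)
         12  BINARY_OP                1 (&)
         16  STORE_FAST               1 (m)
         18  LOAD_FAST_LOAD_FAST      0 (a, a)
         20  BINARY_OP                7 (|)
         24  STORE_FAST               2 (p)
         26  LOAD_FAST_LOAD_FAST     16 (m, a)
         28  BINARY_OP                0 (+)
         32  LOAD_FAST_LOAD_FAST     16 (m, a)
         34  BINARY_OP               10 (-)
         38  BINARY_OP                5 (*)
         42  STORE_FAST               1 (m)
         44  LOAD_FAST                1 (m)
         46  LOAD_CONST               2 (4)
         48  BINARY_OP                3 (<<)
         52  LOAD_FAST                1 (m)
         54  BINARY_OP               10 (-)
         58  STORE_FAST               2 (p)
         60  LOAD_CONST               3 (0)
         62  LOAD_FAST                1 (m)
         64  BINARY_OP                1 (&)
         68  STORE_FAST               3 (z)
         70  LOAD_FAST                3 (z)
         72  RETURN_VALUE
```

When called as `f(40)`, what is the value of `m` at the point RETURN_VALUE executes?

-576

LOAD_FAST a → push 40. Stack: [40]
LOAD_CONST → push 8. Stack: [40, 8]
BINARY_OP - → 40 - 8 = 32. Stack: [32]
LOAD_FAST a → push 40. Stack: [32, 40]
BINARY_OP & → 32 & 40 = 32. Stack: [32]
STORE_FAST m → m=32. Stack: []
LOAD_FAST_LOAD_FAST a,a → push 40,40. Stack: [40, 40]
BINARY_OP | → 40 | 40 = 40. Stack: [40]
STORE_FAST p → p=40. Stack: []
LOAD_FAST_LOAD_FAST m,a → push 32,40. Stack: [32, 40]
BINARY_OP + → 32 + 40 = 72. Stack: [72]
LOAD_FAST_LOAD_FAST m,a → push 32,40. Stack: [72, 32, 40]
BINARY_OP - → 32 - 40 = -8. Stack: [72, -8]
BINARY_OP * → 72 * -8 = -576. Stack: [-576]
STORE_FAST m → m=-576. Stack: []
LOAD_FAST m → push -576. Stack: [-576]
LOAD_CONST → push 4. Stack: [-576, 4]
BINARY_OP << → -576 << 4 = -9216. Stack: [-9216]
LOAD_FAST m → push -576. Stack: [-9216, -576]
BINARY_OP - → -9216 - -576 = -8640. Stack: [-8640]
STORE_FAST p → p=-8640. Stack: []
LOAD_CONST → push 0. Stack: [0]
LOAD_FAST m → push -576. Stack: [0, -576]
BINARY_OP & → 0 & -576 = 0. Stack: [0]
STORE_FAST z → z=0. Stack: []
LOAD_FAST z → push 0. Stack: [0]
RETURN_VALUE → return 0.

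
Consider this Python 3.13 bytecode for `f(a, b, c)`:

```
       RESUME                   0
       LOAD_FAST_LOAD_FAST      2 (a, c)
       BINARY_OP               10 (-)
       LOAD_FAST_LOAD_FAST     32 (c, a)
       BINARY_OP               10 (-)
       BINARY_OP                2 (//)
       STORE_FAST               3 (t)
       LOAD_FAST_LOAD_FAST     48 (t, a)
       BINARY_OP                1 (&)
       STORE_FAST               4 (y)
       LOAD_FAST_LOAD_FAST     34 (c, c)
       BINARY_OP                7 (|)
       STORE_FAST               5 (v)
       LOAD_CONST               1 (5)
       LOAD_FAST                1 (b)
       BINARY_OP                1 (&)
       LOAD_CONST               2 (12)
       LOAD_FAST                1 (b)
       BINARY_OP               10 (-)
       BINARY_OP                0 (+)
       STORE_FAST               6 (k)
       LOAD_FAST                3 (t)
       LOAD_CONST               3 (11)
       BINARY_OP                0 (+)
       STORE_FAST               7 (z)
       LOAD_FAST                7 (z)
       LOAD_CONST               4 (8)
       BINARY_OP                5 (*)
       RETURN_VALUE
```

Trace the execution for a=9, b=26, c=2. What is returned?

LOAD_FAST_LOAD_FAST a,c → push 9,2. Stack: [9, 2]
BINARY_OP - → 9 - 2 = 7. Stack: [7]
LOAD_FAST_LOAD_FAST c,a → push 2,9. Stack: [7, 2, 9]
BINARY_OP - → 2 - 9 = -7. Stack: [7, -7]
BINARY_OP // → 7 // -7 = -1. Stack: [-1]
STORE_FAST t → t=-1. Stack: []
LOAD_FAST_LOAD_FAST t,a → push -1,9. Stack: [-1, 9]
BINARY_OP & → -1 & 9 = 9. Stack: [9]
STORE_FAST y → y=9. Stack: []
LOAD_FAST_LOAD_FAST c,c → push 2,2. Stack: [2, 2]
BINARY_OP | → 2 | 2 = 2. Stack: [2]
STORE_FAST v → v=2. Stack: []
LOAD_CONST → push 5. Stack: [5]
LOAD_FAST b → push 26. Stack: [5, 26]
BINARY_OP & → 5 & 26 = 0. Stack: [0]
LOAD_CONST → push 12. Stack: [0, 12]
LOAD_FAST b → push 26. Stack: [0, 12, 26]
BINARY_OP - → 12 - 26 = -14. Stack: [0, -14]
BINARY_OP + → 0 + -14 = -14. Stack: [-14]
STORE_FAST k → k=-14. Stack: []
LOAD_FAST t → push -1. Stack: [-1]
LOAD_CONST → push 11. Stack: [-1, 11]
BINARY_OP + → -1 + 11 = 10. Stack: [10]
STORE_FAST z → z=10. Stack: []
LOAD_FAST z → push 10. Stack: [10]
LOAD_CONST → push 8. Stack: [10, 8]
BINARY_OP * → 10 * 8 = 80. Stack: [80]
RETURN_VALUE → return 80.

80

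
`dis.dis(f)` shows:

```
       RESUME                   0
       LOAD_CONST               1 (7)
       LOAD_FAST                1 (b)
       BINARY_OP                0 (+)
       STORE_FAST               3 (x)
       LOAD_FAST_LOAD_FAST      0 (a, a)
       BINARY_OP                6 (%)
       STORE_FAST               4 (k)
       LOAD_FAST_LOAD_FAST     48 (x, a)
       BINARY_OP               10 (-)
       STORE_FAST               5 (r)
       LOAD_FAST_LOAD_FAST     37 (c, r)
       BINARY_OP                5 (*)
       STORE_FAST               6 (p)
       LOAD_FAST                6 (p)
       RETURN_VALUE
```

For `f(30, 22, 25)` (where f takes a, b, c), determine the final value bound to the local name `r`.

-1

LOAD_CONST → push 7. Stack: [7]
LOAD_FAST b → push 22. Stack: [7, 22]
BINARY_OP + → 7 + 22 = 29. Stack: [29]
STORE_FAST x → x=29. Stack: []
LOAD_FAST_LOAD_FAST a,a → push 30,30. Stack: [30, 30]
BINARY_OP % → 30 % 30 = 0. Stack: [0]
STORE_FAST k → k=0. Stack: []
LOAD_FAST_LOAD_FAST x,a → push 29,30. Stack: [29, 30]
BINARY_OP - → 29 - 30 = -1. Stack: [-1]
STORE_FAST r → r=-1. Stack: []
LOAD_FAST_LOAD_FAST c,r → push 25,-1. Stack: [25, -1]
BINARY_OP * → 25 * -1 = -25. Stack: [-25]
STORE_FAST p → p=-25. Stack: []
LOAD_FAST p → push -25. Stack: [-25]
RETURN_VALUE → return -25.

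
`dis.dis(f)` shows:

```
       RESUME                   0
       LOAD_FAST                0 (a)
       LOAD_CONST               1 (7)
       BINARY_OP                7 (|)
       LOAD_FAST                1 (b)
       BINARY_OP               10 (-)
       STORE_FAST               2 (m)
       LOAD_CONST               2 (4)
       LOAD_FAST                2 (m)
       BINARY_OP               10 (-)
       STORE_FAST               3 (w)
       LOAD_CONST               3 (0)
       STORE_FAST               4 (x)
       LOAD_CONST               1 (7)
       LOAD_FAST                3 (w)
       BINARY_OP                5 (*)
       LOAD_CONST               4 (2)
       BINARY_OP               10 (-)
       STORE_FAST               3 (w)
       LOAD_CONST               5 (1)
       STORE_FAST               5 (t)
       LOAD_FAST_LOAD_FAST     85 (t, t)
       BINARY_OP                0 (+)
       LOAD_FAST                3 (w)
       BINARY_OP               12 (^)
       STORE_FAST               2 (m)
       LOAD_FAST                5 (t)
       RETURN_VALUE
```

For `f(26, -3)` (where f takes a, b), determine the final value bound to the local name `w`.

-212

LOAD_FAST a → push 26. Stack: [26]
LOAD_CONST → push 7. Stack: [26, 7]
BINARY_OP | → 26 | 7 = 31. Stack: [31]
LOAD_FAST b → push -3. Stack: [31, -3]
BINARY_OP - → 31 - -3 = 34. Stack: [34]
STORE_FAST m → m=34. Stack: []
LOAD_CONST → push 4. Stack: [4]
LOAD_FAST m → push 34. Stack: [4, 34]
BINARY_OP - → 4 - 34 = -30. Stack: [-30]
STORE_FAST w → w=-30. Stack: []
LOAD_CONST → push 0. Stack: [0]
STORE_FAST x → x=0. Stack: []
LOAD_CONST → push 7. Stack: [7]
LOAD_FAST w → push -30. Stack: [7, -30]
BINARY_OP * → 7 * -30 = -210. Stack: [-210]
LOAD_CONST → push 2. Stack: [-210, 2]
BINARY_OP - → -210 - 2 = -212. Stack: [-212]
STORE_FAST w → w=-212. Stack: []
LOAD_CONST → push 1. Stack: [1]
STORE_FAST t → t=1. Stack: []
LOAD_FAST_LOAD_FAST t,t → push 1,1. Stack: [1, 1]
BINARY_OP + → 1 + 1 = 2. Stack: [2]
LOAD_FAST w → push -212. Stack: [2, -212]
BINARY_OP ^ → 2 ^ -212 = -210. Stack: [-210]
STORE_FAST m → m=-210. Stack: []
LOAD_FAST t → push 1. Stack: [1]
RETURN_VALUE → return 1.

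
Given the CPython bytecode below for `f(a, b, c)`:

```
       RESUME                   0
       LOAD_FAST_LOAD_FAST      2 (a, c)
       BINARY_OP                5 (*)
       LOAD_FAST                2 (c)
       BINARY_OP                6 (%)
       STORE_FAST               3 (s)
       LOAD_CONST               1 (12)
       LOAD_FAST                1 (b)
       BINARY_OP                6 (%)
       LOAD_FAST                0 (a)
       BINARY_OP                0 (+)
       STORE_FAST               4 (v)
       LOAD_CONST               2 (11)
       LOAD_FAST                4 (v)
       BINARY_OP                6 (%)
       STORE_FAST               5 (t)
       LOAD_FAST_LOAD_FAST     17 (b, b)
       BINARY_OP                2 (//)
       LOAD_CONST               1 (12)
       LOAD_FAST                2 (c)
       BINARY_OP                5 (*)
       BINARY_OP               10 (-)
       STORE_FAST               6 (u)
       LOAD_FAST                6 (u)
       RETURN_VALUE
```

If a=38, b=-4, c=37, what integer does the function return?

LOAD_FAST_LOAD_FAST a,c → push 38,37. Stack: [38, 37]
BINARY_OP * → 38 * 37 = 1406. Stack: [1406]
LOAD_FAST c → push 37. Stack: [1406, 37]
BINARY_OP % → 1406 % 37 = 0. Stack: [0]
STORE_FAST s → s=0. Stack: []
LOAD_CONST → push 12. Stack: [12]
LOAD_FAST b → push -4. Stack: [12, -4]
BINARY_OP % → 12 % -4 = 0. Stack: [0]
LOAD_FAST a → push 38. Stack: [0, 38]
BINARY_OP + → 0 + 38 = 38. Stack: [38]
STORE_FAST v → v=38. Stack: []
LOAD_CONST → push 11. Stack: [11]
LOAD_FAST v → push 38. Stack: [11, 38]
BINARY_OP % → 11 % 38 = 11. Stack: [11]
STORE_FAST t → t=11. Stack: []
LOAD_FAST_LOAD_FAST b,b → push -4,-4. Stack: [-4, -4]
BINARY_OP // → -4 // -4 = 1. Stack: [1]
LOAD_CONST → push 12. Stack: [1, 12]
LOAD_FAST c → push 37. Stack: [1, 12, 37]
BINARY_OP * → 12 * 37 = 444. Stack: [1, 444]
BINARY_OP - → 1 - 444 = -443. Stack: [-443]
STORE_FAST u → u=-443. Stack: []
LOAD_FAST u → push -443. Stack: [-443]
RETURN_VALUE → return -443.

-443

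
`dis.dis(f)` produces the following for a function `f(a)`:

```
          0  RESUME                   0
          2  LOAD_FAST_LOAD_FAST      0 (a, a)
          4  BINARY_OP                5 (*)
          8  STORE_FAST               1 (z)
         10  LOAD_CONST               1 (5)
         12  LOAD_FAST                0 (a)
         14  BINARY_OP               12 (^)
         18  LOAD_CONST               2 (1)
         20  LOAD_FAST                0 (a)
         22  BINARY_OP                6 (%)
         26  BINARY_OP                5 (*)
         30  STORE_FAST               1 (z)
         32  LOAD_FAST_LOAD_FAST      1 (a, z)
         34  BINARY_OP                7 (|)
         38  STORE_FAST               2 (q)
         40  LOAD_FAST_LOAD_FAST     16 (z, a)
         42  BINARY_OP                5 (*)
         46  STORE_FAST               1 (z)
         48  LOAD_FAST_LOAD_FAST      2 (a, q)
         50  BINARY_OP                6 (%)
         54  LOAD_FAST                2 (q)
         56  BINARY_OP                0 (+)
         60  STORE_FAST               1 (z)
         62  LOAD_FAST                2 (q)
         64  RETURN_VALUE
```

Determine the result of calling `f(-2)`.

LOAD_FAST_LOAD_FAST a,a → push -2,-2. Stack: [-2, -2]
BINARY_OP * → -2 * -2 = 4. Stack: [4]
STORE_FAST z → z=4. Stack: []
LOAD_CONST → push 5. Stack: [5]
LOAD_FAST a → push -2. Stack: [5, -2]
BINARY_OP ^ → 5 ^ -2 = -5. Stack: [-5]
LOAD_CONST → push 1. Stack: [-5, 1]
LOAD_FAST a → push -2. Stack: [-5, 1, -2]
BINARY_OP % → 1 % -2 = -1. Stack: [-5, -1]
BINARY_OP * → -5 * -1 = 5. Stack: [5]
STORE_FAST z → z=5. Stack: []
LOAD_FAST_LOAD_FAST a,z → push -2,5. Stack: [-2, 5]
BINARY_OP | → -2 | 5 = -1. Stack: [-1]
STORE_FAST q → q=-1. Stack: []
LOAD_FAST_LOAD_FAST z,a → push 5,-2. Stack: [5, -2]
BINARY_OP * → 5 * -2 = -10. Stack: [-10]
STORE_FAST z → z=-10. Stack: []
LOAD_FAST_LOAD_FAST a,q → push -2,-1. Stack: [-2, -1]
BINARY_OP % → -2 % -1 = 0. Stack: [0]
LOAD_FAST q → push -1. Stack: [0, -1]
BINARY_OP + → 0 + -1 = -1. Stack: [-1]
STORE_FAST z → z=-1. Stack: []
LOAD_FAST q → push -1. Stack: [-1]
RETURN_VALUE → return -1.

-1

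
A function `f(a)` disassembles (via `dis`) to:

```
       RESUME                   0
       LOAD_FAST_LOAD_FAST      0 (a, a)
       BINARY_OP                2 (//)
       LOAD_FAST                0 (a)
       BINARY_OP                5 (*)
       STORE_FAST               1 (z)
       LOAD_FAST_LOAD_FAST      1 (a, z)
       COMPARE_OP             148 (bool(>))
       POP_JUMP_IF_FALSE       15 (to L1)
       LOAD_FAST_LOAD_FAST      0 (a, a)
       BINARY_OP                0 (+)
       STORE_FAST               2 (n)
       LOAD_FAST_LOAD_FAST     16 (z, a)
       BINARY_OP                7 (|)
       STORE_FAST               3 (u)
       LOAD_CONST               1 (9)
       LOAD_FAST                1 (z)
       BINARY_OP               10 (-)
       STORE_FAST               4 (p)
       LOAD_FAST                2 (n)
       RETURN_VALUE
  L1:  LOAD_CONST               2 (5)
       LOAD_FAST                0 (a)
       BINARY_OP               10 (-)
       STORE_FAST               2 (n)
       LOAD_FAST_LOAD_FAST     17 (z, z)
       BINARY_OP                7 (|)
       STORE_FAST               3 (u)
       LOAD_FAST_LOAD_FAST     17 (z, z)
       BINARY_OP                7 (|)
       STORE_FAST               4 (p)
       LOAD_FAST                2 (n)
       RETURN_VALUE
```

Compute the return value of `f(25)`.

LOAD_FAST_LOAD_FAST a,a → push 25,25. Stack: [25, 25]
BINARY_OP // → 25 // 25 = 1. Stack: [1]
LOAD_FAST a → push 25. Stack: [1, 25]
BINARY_OP * → 1 * 25 = 25. Stack: [25]
STORE_FAST z → z=25. Stack: []
LOAD_FAST_LOAD_FAST a,z → push 25,25. Stack: [25, 25]
COMPARE_OP bool(>) → 25 vs 25 = False. Stack: [False]
POP_JUMP_IF_FALSE → pop False; jump. Stack: []
LOAD_CONST → push 5. Stack: [5]
LOAD_FAST a → push 25. Stack: [5, 25]
BINARY_OP - → 5 - 25 = -20. Stack: [-20]
STORE_FAST n → n=-20. Stack: []
LOAD_FAST_LOAD_FAST z,z → push 25,25. Stack: [25, 25]
BINARY_OP | → 25 | 25 = 25. Stack: [25]
STORE_FAST u → u=25. Stack: []
LOAD_FAST_LOAD_FAST z,z → push 25,25. Stack: [25, 25]
BINARY_OP | → 25 | 25 = 25. Stack: [25]
STORE_FAST p → p=25. Stack: []
LOAD_FAST n → push -20. Stack: [-20]
RETURN_VALUE → return -20.

-20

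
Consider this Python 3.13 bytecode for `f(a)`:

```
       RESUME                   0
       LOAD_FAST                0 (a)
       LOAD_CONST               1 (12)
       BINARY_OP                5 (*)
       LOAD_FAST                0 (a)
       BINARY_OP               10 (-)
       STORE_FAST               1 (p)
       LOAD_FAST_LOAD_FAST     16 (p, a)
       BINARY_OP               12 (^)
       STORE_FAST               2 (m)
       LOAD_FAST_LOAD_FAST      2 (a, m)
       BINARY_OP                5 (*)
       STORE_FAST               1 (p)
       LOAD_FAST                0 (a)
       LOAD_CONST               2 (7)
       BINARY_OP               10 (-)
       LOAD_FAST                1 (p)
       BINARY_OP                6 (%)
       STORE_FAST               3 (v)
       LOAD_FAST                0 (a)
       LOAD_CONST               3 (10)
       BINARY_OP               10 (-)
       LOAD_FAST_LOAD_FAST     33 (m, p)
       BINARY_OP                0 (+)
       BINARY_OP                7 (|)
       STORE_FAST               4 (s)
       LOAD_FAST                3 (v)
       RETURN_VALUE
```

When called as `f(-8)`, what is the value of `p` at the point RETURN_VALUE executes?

-640

LOAD_FAST a → push -8. Stack: [-8]
LOAD_CONST → push 12. Stack: [-8, 12]
BINARY_OP * → -8 * 12 = -96. Stack: [-96]
LOAD_FAST a → push -8. Stack: [-96, -8]
BINARY_OP - → -96 - -8 = -88. Stack: [-88]
STORE_FAST p → p=-88. Stack: []
LOAD_FAST_LOAD_FAST p,a → push -88,-8. Stack: [-88, -8]
BINARY_OP ^ → -88 ^ -8 = 80. Stack: [80]
STORE_FAST m → m=80. Stack: []
LOAD_FAST_LOAD_FAST a,m → push -8,80. Stack: [-8, 80]
BINARY_OP * → -8 * 80 = -640. Stack: [-640]
STORE_FAST p → p=-640. Stack: []
LOAD_FAST a → push -8. Stack: [-8]
LOAD_CONST → push 7. Stack: [-8, 7]
BINARY_OP - → -8 - 7 = -15. Stack: [-15]
LOAD_FAST p → push -640. Stack: [-15, -640]
BINARY_OP % → -15 % -640 = -15. Stack: [-15]
STORE_FAST v → v=-15. Stack: []
LOAD_FAST a → push -8. Stack: [-8]
LOAD_CONST → push 10. Stack: [-8, 10]
BINARY_OP - → -8 - 10 = -18. Stack: [-18]
LOAD_FAST_LOAD_FAST m,p → push 80,-640. Stack: [-18, 80, -640]
BINARY_OP + → 80 + -640 = -560. Stack: [-18, -560]
BINARY_OP | → -18 | -560 = -2. Stack: [-2]
STORE_FAST s → s=-2. Stack: []
LOAD_FAST v → push -15. Stack: [-15]
RETURN_VALUE → return -15.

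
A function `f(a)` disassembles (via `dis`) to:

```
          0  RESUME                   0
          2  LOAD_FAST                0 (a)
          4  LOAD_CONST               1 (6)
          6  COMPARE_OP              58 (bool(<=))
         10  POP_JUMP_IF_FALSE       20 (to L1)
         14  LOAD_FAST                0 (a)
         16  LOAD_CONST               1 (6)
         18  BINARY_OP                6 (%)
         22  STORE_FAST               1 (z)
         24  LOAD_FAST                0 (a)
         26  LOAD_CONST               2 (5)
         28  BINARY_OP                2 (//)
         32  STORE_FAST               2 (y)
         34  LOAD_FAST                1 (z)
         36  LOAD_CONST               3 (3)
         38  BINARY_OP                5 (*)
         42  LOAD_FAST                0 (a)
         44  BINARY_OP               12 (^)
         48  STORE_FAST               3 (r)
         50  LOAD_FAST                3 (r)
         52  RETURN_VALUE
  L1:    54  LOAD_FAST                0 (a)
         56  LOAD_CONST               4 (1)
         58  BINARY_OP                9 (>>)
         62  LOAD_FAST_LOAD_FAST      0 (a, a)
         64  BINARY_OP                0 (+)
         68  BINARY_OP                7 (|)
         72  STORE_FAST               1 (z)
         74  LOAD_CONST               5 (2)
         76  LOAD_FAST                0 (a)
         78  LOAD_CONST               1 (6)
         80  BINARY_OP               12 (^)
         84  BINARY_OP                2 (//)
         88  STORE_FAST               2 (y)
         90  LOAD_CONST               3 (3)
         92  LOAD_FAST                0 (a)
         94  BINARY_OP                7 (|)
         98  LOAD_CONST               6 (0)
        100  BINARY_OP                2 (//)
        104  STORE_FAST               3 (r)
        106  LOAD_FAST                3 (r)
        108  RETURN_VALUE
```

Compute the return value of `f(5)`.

LOAD_FAST a → push 5. Stack: [5]
LOAD_CONST → push 6. Stack: [5, 6]
COMPARE_OP bool(<=) → 5 vs 6 = True. Stack: [True]
POP_JUMP_IF_FALSE → pop True; no jump. Stack: []
LOAD_FAST a → push 5. Stack: [5]
LOAD_CONST → push 6. Stack: [5, 6]
BINARY_OP % → 5 % 6 = 5. Stack: [5]
STORE_FAST z → z=5. Stack: []
LOAD_FAST a → push 5. Stack: [5]
LOAD_CONST → push 5. Stack: [5, 5]
BINARY_OP // → 5 // 5 = 1. Stack: [1]
STORE_FAST y → y=1. Stack: []
LOAD_FAST z → push 5. Stack: [5]
LOAD_CONST → push 3. Stack: [5, 3]
BINARY_OP * → 5 * 3 = 15. Stack: [15]
LOAD_FAST a → push 5. Stack: [15, 5]
BINARY_OP ^ → 15 ^ 5 = 10. Stack: [10]
STORE_FAST r → r=10. Stack: []
LOAD_FAST r → push 10. Stack: [10]
RETURN_VALUE → return 10.

10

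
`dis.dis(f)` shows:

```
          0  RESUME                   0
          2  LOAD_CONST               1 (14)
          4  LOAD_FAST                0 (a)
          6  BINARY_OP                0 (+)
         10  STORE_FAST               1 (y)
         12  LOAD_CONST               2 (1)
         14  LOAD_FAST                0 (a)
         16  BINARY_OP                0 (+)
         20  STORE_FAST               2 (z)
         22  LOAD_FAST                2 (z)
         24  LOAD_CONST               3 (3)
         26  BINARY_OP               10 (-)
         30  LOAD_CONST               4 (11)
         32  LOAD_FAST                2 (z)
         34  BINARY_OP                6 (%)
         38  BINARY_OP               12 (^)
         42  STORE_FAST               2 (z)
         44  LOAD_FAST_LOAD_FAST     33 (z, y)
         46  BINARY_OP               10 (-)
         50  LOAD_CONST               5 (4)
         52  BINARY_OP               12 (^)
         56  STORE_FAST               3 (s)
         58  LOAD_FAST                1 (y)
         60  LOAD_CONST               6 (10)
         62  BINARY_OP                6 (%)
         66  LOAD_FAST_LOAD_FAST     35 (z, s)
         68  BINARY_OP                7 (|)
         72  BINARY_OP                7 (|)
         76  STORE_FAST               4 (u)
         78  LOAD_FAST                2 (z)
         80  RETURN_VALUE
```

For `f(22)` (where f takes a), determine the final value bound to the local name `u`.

LOAD_CONST → push 14. Stack: [14]
LOAD_FAST a → push 22. Stack: [14, 22]
BINARY_OP + → 14 + 22 = 36. Stack: [36]
STORE_FAST y → y=36. Stack: []
LOAD_CONST → push 1. Stack: [1]
LOAD_FAST a → push 22. Stack: [1, 22]
BINARY_OP + → 1 + 22 = 23. Stack: [23]
STORE_FAST z → z=23. Stack: []
LOAD_FAST z → push 23. Stack: [23]
LOAD_CONST → push 3. Stack: [23, 3]
BINARY_OP - → 23 - 3 = 20. Stack: [20]
LOAD_CONST → push 11. Stack: [20, 11]
LOAD_FAST z → push 23. Stack: [20, 11, 23]
BINARY_OP % → 11 % 23 = 11. Stack: [20, 11]
BINARY_OP ^ → 20 ^ 11 = 31. Stack: [31]
STORE_FAST z → z=31. Stack: []
LOAD_FAST_LOAD_FAST z,y → push 31,36. Stack: [31, 36]
BINARY_OP - → 31 - 36 = -5. Stack: [-5]
LOAD_CONST → push 4. Stack: [-5, 4]
BINARY_OP ^ → -5 ^ 4 = -1. Stack: [-1]
STORE_FAST s → s=-1. Stack: []
LOAD_FAST y → push 36. Stack: [36]
LOAD_CONST → push 10. Stack: [36, 10]
BINARY_OP % → 36 % 10 = 6. Stack: [6]
LOAD_FAST_LOAD_FAST z,s → push 31,-1. Stack: [6, 31, -1]
BINARY_OP | → 31 | -1 = -1. Stack: [6, -1]
BINARY_OP | → 6 | -1 = -1. Stack: [-1]
STORE_FAST u → u=-1. Stack: []
LOAD_FAST z → push 31. Stack: [31]
RETURN_VALUE → return 31.

-1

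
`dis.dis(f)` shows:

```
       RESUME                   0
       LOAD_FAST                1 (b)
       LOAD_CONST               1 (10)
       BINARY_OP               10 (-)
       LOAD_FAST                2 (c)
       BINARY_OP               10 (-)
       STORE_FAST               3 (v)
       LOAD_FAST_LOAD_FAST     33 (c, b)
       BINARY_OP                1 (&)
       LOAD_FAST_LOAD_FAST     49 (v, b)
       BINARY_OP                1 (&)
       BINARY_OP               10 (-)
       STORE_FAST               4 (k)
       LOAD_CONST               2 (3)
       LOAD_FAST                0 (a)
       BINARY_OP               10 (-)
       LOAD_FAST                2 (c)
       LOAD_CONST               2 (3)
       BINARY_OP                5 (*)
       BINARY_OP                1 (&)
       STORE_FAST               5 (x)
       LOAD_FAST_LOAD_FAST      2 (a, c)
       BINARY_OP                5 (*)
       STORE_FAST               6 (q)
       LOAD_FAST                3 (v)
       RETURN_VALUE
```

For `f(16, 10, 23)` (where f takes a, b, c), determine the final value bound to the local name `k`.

LOAD_FAST b → push 10. Stack: [10]
LOAD_CONST → push 10. Stack: [10, 10]
BINARY_OP - → 10 - 10 = 0. Stack: [0]
LOAD_FAST c → push 23. Stack: [0, 23]
BINARY_OP - → 0 - 23 = -23. Stack: [-23]
STORE_FAST v → v=-23. Stack: []
LOAD_FAST_LOAD_FAST c,b → push 23,10. Stack: [23, 10]
BINARY_OP & → 23 & 10 = 2. Stack: [2]
LOAD_FAST_LOAD_FAST v,b → push -23,10. Stack: [2, -23, 10]
BINARY_OP & → -23 & 10 = 8. Stack: [2, 8]
BINARY_OP - → 2 - 8 = -6. Stack: [-6]
STORE_FAST k → k=-6. Stack: []
LOAD_CONST → push 3. Stack: [3]
LOAD_FAST a → push 16. Stack: [3, 16]
BINARY_OP - → 3 - 16 = -13. Stack: [-13]
LOAD_FAST c → push 23. Stack: [-13, 23]
LOAD_CONST → push 3. Stack: [-13, 23, 3]
BINARY_OP * → 23 * 3 = 69. Stack: [-13, 69]
BINARY_OP & → -13 & 69 = 65. Stack: [65]
STORE_FAST x → x=65. Stack: []
LOAD_FAST_LOAD_FAST a,c → push 16,23. Stack: [16, 23]
BINARY_OP * → 16 * 23 = 368. Stack: [368]
STORE_FAST q → q=368. Stack: []
LOAD_FAST v → push -23. Stack: [-23]
RETURN_VALUE → return -23.

-6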